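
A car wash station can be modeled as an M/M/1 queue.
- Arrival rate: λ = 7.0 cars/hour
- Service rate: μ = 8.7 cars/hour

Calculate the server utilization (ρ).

Server utilization: ρ = λ/μ
ρ = 7.0/8.7 = 0.8046
The server is busy 80.46% of the time.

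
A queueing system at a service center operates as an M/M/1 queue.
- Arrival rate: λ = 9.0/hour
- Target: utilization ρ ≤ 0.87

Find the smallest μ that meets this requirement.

ρ = λ/μ, so μ = λ/ρ
μ ≥ 9.0/0.87 = 10.3448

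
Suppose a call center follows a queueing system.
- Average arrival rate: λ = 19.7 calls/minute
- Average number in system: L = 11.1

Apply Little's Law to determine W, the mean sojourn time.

Little's Law: L = λW, so W = L/λ
W = 11.1/19.7 = 0.5635 minutes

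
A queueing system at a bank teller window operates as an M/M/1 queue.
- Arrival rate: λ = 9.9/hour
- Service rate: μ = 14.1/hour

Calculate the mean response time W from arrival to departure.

First, compute utilization: ρ = λ/μ = 9.9/14.1 = 0.7021
For M/M/1: W = 1/(μ-λ)
W = 1/(14.1-9.9) = 1/4.20
W = 0.2381 hours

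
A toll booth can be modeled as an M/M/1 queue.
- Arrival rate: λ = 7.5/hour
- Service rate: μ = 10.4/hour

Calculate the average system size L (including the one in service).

ρ = λ/μ = 7.5/10.4 = 0.7212
For M/M/1: L = λ/(μ-λ)
L = 7.5/(10.4-7.5) = 7.5/2.90
L = 2.5862 vehicles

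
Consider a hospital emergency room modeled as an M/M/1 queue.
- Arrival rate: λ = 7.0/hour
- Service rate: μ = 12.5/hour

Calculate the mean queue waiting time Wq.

First, compute utilization: ρ = λ/μ = 7.0/12.5 = 0.5600
For M/M/1: Wq = λ/(μ(μ-λ))
Wq = 7.0/(12.5 × (12.5-7.0))
Wq = 7.0/(12.5 × 5.50)
Wq = 0.1018 hours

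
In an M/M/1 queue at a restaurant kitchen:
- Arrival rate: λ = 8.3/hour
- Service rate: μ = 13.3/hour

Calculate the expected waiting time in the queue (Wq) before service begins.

First, compute utilization: ρ = λ/μ = 8.3/13.3 = 0.6241
For M/M/1: Wq = λ/(μ(μ-λ))
Wq = 8.3/(13.3 × (13.3-8.3))
Wq = 8.3/(13.3 × 5.00)
Wq = 0.1248 hours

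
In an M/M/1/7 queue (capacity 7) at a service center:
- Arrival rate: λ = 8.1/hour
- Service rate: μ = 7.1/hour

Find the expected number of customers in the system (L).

ρ = λ/μ = 8.1/7.1 = 1.14085
P₀ = (1-ρ)/(1-ρ^(K+1)) = (1-1.14085)/(1-1.14085^8) = -0.14085/-1.8696 = 0.07534
P_K = P₀×ρ^K = 0.07534 × 1.14085^7 = 0.07534 × 2.5154 = 0.1895
L = ρ[1 - (K+1)ρ^K + Kρ^(K+1)] / [(1-ρ)(1-ρ^(K+1))]
L = 1.14085 × (1 - 8×2.515358 + 7×2.869646) / ((1 - 1.14085) × (1 - 2.869646)) = 4.1791 customers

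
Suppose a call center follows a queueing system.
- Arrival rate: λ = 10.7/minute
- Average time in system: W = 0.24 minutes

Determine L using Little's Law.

Little's Law: L = λW
L = 10.7 × 0.24 = 2.5680 calls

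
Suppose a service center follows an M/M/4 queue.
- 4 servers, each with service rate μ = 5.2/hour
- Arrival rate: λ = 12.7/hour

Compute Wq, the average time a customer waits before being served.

Traffic intensity: ρ = λ/(cμ) = 12.7/(4×5.2) = 0.6106
Since ρ = 0.6106 < 1, system is stable.
Offered load a = λ/μ = cρ = 12.7/5.2 = 2.4423
P₀ = [ Σₙ₌₀^3 aⁿ/n! + a^4/(4!(1-ρ)) ]⁻¹
Σ = a^0/0! + a^1/1! + a^2/2! + a^3/3! = 1.0000 + 2.4423 + 2.9824 + 2.4280 = 8.8527
a^4/(4!(1-ρ)) = 35.5796/(24 × 0.38942) = 3.8069
P₀ = 1/(8.8527 + 3.8069) = 0.07899
Lq = P₀·a^4·ρ / (4!(1-ρ)²) = 0.078991 × 35.5796 × 0.61058 / (24 × 0.15165) = 0.4715
Wq = Lq/λ = 0.47148/12.7 = 0.03712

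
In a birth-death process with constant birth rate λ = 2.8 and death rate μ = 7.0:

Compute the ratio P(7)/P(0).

For constant rates: P(n)/P(0) = (λ/μ)^n
P(7)/P(0) = (2.8/7.0)^7 = 0.4000^7 = 0.001638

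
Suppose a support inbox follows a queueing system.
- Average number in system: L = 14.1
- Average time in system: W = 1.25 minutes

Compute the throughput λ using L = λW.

Little's Law: L = λW, so λ = L/W
λ = 14.1/1.25 = 11.2800 emails/minute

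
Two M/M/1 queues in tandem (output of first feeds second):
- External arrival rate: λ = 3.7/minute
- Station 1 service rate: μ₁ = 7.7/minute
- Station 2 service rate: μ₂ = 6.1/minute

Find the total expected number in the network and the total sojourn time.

By Jackson's theorem, each station behaves as independent M/M/1.
Station 1: ρ₁ = 3.7/7.7 = 0.4805, L₁ = ρ₁/(1-ρ₁) = λ/(μ₁-λ) = 3.7/4.00 = 0.9250
Station 2: ρ₂ = 3.7/6.1 = 0.6066, L₂ = ρ₂/(1-ρ₂) = λ/(μ₂-λ) = 3.7/2.40 = 1.5417
Total: L = L₁ + L₂ = 0.9250 + 1.5417 = 2.4667
W = L/λ = 2.4667/3.7 = 0.6667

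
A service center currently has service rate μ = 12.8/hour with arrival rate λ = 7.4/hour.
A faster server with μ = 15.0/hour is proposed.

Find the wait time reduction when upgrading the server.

System 1: ρ₁ = 7.4/12.8 = 0.5781, W₁ = 1/(12.8-7.4) = 0.18519
System 2: ρ₂ = 7.4/15.0 = 0.4933, W₂ = 1/(15.0-7.4) = 0.13158
Improvement: (W₁-W₂)/W₁ = (0.18519-0.13158)/0.18519 = 28.95%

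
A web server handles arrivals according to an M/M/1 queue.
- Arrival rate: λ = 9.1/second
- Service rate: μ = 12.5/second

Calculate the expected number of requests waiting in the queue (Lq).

ρ = λ/μ = 9.1/12.5 = 0.7280
For M/M/1: Lq = λ²/(μ(μ-λ))
Lq = 82.81/(12.5 × 3.40)
Lq = 1.9485 requests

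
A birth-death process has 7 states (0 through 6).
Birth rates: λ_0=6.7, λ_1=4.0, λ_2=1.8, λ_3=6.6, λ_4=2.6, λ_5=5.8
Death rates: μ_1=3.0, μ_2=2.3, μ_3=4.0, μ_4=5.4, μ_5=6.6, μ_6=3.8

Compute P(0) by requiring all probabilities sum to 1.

Ratios P(n)/P(0) = (λ₀···λₙ₋₁)/(μ₁···μₙ):
P(1)/P(0) = (6.7)/(3.0) = 2.23333
P(2)/P(0) = (6.7×4.0)/(3.0×2.3) = 3.88406
P(3)/P(0) = (6.7×4.0×1.8)/(3.0×2.3×4.0) = 1.74783
P(4)/P(0) = (6.7×4.0×1.8×6.6)/(3.0×2.3×4.0×5.4) = 2.13623
P(5)/P(0) = (6.7×4.0×1.8×6.6×2.6)/(3.0×2.3×4.0×5.4×6.6) = 0.841546
P(6)/P(0) = (6.7×4.0×1.8×6.6×2.6×5.8)/(3.0×2.3×4.0×5.4×6.6×3.8) = 1.28446

Normalization: ∑ P(n) = 1
P(0) × (1.00000 + 2.23333 + 3.88406 + 1.74783 + 2.13623 + 0.841546 + 1.28446) = 1
P(0) × 13.1275 = 1
P(0) = 1/13.1275 = 0.07618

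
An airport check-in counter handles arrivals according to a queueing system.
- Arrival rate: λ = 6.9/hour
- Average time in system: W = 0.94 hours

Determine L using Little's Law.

Little's Law: L = λW
L = 6.9 × 0.94 = 6.4860 passengers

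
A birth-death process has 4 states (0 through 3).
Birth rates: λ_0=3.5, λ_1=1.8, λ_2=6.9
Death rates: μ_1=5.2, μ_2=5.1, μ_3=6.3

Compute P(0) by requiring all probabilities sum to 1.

Ratios P(n)/P(0) = (λ₀···λₙ₋₁)/(μ₁···μₙ):
P(1)/P(0) = (3.5)/(5.2) = 0.67308
P(2)/P(0) = (3.5×1.8)/(5.2×5.1) = 0.23756
P(3)/P(0) = (3.5×1.8×6.9)/(5.2×5.1×6.3) = 0.26018

Normalization: ∑ P(n) = 1
P(0) × (1.0000 + 0.67308 + 0.23756 + 0.26018) = 1
P(0) × 2.1708 = 1
P(0) = 1/2.1708 = 0.4607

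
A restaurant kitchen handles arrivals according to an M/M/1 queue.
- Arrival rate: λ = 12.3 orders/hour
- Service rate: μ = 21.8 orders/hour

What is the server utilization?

Server utilization: ρ = λ/μ
ρ = 12.3/21.8 = 0.5642
The server is busy 56.42% of the time.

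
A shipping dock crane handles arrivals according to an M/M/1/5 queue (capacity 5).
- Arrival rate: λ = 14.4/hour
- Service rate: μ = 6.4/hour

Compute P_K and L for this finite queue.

ρ = λ/μ = 14.4/6.4 = 2.2500
P₀ = (1-ρ)/(1-ρ^(K+1)) = (1-2.2500)/(1-2.2500^6) = -1.2500/-128.7463 = 0.009709
P_K = P₀×ρ^K = 0.009709 × 2.2500^5 = 0.009709 × 57.6650 = 0.5599
Blocking probability P_5 = 0.5599 (55.99%)
L = ρ[1 - (K+1)ρ^K + Kρ^(K+1)] / [(1-ρ)(1-ρ^(K+1))]
L = 2.2500 × (1 - 6×57.6650 + 5×129.7463) / ((1 - 2.2500) × (1 - 129.7463)) = 4.2466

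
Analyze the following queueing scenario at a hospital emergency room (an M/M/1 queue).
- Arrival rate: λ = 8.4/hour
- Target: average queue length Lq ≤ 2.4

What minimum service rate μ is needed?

For M/M/1: Lq = λ²/(μ(μ-λ))
Need Lq ≤ 2.4, i.e. μ(μ-λ) ≥ λ²/2.4
μ² - 8.4μ - 70.56/2.4 ≥ 0  →  μ² - 8.4μ - 29.4000 ≥ 0
Quadratic formula (positive root): μ = [λ + √(λ² + 4×29.4000)]/2
Discriminant: 70.56 + 4×29.4000 = 188.1600, √188.1600 = 13.7171
μ ≥ (8.4 + 13.7171)/2 = 11.0586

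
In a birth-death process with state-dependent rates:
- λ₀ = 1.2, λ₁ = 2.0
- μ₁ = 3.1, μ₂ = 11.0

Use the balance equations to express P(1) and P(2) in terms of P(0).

Balance equations:
State 0: λ₀P₀ = μ₁P₁ → P₁ = (λ₀/μ₁)P₀ = (1.2/3.1)P₀ = 0.3871P₀
State 1: P₂ = (λ₀λ₁)/(μ₁μ₂)P₀ = (1.2×2.0)/(3.1×11.0)P₀ = 0.07038P₀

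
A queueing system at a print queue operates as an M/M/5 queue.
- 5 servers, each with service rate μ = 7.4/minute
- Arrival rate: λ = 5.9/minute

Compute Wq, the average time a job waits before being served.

Traffic intensity: ρ = λ/(cμ) = 5.9/(5×7.4) = 0.1595
Since ρ = 0.1595 < 1, system is stable.
Offered load a = λ/μ = cρ = 5.9/7.4 = 0.7973
P₀ = [ Σₙ₌₀^4 aⁿ/n! + a^5/(5!(1-ρ)) ]⁻¹
Σ = a^0/0! + a^1/1! + a^2/2! + a^3/3! + a^4/4! = 1.0000 + 0.7973 + 0.3178 + 0.08447 + 0.01684 = 2.2164
a^5/(5!(1-ρ)) = 0.32218/(120 × 0.84054) = 0.003194
P₀ = 1/(2.2164 + 0.003194) = 0.4505
Lq = P₀·a^5·ρ / (5!(1-ρ)²) = 0.45052 × 0.32218 × 0.15946 / (120 × 0.70651) = 0.0002730
Wq = Lq/λ = 0.0002730/5.9 = 0.00004627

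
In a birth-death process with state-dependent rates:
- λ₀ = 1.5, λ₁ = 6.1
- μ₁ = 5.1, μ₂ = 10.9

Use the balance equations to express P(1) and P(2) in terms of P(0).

Balance equations:
State 0: λ₀P₀ = μ₁P₁ → P₁ = (λ₀/μ₁)P₀ = (1.5/5.1)P₀ = 0.2941P₀
State 1: P₂ = (λ₀λ₁)/(μ₁μ₂)P₀ = (1.5×6.1)/(5.1×10.9)P₀ = 0.1646P₀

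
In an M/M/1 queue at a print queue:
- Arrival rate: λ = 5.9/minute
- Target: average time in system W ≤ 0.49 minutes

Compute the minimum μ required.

For M/M/1: W = 1/(μ-λ)
Need W ≤ 0.49, so 1/(μ-λ) ≤ 0.49
μ - λ ≥ 1/0.49 = 2.0408
μ ≥ 5.9 + 2.0408 = 7.9408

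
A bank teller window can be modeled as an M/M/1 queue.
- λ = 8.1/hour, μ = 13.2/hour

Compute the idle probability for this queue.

ρ = λ/μ = 8.1/13.2 = 0.6136
P(0) = 1 - ρ = 1 - 0.6136 = 0.3864
The server is idle 38.64% of the time.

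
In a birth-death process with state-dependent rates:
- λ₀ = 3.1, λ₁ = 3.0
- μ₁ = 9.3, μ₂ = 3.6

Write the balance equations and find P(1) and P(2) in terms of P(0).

Balance equations:
State 0: λ₀P₀ = μ₁P₁ → P₁ = (λ₀/μ₁)P₀ = (3.1/9.3)P₀ = 0.3333P₀
State 1: P₂ = (λ₀λ₁)/(μ₁μ₂)P₀ = (3.1×3.0)/(9.3×3.6)P₀ = 0.2778P₀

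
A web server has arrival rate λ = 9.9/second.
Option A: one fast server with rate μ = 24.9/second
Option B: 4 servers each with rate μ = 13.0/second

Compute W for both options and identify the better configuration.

Option A: single server μ = 24.9 (M/M/1)
  ρ_A = 9.9/24.9 = 0.3976
  W_A = 1/(μ-λ) = 1/(24.9-9.9) = 1/15.00 = 0.06667

Option B: 4 servers μ = 13.0 (M/M/4)
  ρ_B = λ/(cμ) = 9.9/(4×13.0) = 0.1904
  Offered load a = λ/μ = cρ = 9.9/13.0 = 0.7615
  P₀ = [ Σₙ₌₀^3 aⁿ/n! + a^4/(4!(1-ρ)) ]⁻¹
  Σ = a^0/0! + a^1/1! + a^2/2! + a^3/3! = 1.0000 + 0.7615 + 0.2900 + 0.07361 = 2.1251
  a^4/(4!(1-ρ)) = 0.3363/(24 × 0.8096) = 0.01731
  P₀ = 1/(2.1251 + 0.01731) = 0.4668
  Lq = P₀·a^4·ρ / (4!(1-ρ)²) = 0.4668 × 0.3363 × 0.1904 / (24 × 0.6555) = 0.001900
  Wq_B = Lq/λ = 0.001900/9.9 = 0.0001919
  W_B = Wq_B + 1/μ = 0.0001919 + 0.07692 = 0.07711

Since W_A = 0.06667 < W_B = 0.07711, Option A (single fast server) has the shorter time in system.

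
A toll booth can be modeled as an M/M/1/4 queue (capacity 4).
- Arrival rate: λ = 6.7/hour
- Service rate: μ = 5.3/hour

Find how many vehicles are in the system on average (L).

ρ = λ/μ = 6.7/5.3 = 1.26415
P₀ = (1-ρ)/(1-ρ^(K+1)) = (1-1.26415)/(1-1.26415^5) = -0.26415/-2.2284 = 0.1185
P_K = P₀×ρ^K = 0.11854 × 1.26415^4 = 0.11854 × 2.5538 = 0.3027
L = ρ[1 - (K+1)ρ^K + Kρ^(K+1)] / [(1-ρ)(1-ρ^(K+1))]
L = 1.26415 × (1 - 5×2.55384 + 4×3.22844) / ((1 - 1.26415) × (1 - 3.22844)) = 2.4580 vehicles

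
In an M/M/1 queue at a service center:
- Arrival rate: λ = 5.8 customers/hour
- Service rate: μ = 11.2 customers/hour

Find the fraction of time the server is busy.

Server utilization: ρ = λ/μ
ρ = 5.8/11.2 = 0.5179
The server is busy 51.79% of the time.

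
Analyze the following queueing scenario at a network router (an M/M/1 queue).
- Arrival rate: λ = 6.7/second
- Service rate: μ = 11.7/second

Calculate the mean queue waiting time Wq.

First, compute utilization: ρ = λ/μ = 6.7/11.7 = 0.5726
For M/M/1: Wq = λ/(μ(μ-λ))
Wq = 6.7/(11.7 × (11.7-6.7))
Wq = 6.7/(11.7 × 5.00)
Wq = 0.1145 seconds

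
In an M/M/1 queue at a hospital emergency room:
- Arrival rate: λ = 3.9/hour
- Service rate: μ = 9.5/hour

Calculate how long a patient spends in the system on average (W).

First, compute utilization: ρ = λ/μ = 3.9/9.5 = 0.4105
For M/M/1: W = 1/(μ-λ)
W = 1/(9.5-3.9) = 1/5.60
W = 0.1786 hours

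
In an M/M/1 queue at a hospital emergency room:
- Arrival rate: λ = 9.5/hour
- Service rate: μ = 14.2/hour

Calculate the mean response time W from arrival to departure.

First, compute utilization: ρ = λ/μ = 9.5/14.2 = 0.6690
For M/M/1: W = 1/(μ-λ)
W = 1/(14.2-9.5) = 1/4.70
W = 0.2128 hours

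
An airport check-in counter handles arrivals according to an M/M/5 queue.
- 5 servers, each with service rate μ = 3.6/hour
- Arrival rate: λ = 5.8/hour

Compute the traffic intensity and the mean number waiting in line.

Traffic intensity: ρ = λ/(cμ) = 5.8/(5×3.6) = 0.3222
Since ρ = 0.3222 < 1, system is stable.
Offered load a = λ/μ = cρ = 5.8/3.6 = 1.6111
P₀ = [ Σₙ₌₀^4 aⁿ/n! + a^5/(5!(1-ρ)) ]⁻¹
Σ = a^0/0! + a^1/1! + a^2/2! + a^3/3! + a^4/4! = 1.00000 + 1.61111 + 1.29784 + 0.696988 + 0.280731 = 4.8867
a^5/(5!(1-ρ)) = 10.8549/(120 × 0.6778) = 0.1335
P₀ = 1/(4.8867 + 0.1335) = 0.1992
Lq = P₀·a^5·ρ / (5!(1-ρ)²) = 0.1992 × 10.8549 × 0.3222 / (120 × 0.4594) = 0.01264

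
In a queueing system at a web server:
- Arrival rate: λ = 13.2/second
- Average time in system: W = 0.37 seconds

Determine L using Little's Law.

Little's Law: L = λW
L = 13.2 × 0.37 = 4.8840 requests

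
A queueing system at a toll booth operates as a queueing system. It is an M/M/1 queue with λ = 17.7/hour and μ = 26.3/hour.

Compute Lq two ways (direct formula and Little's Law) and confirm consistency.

Method 1 (direct): Lq = λ²/(μ(μ-λ)) = 313.29/(26.3 × 8.60) = 1.3851

Method 2 (Little's Law):
W = 1/(μ-λ) = 1/8.60 = 0.116279
Wq = W - 1/μ = 0.116279 - 0.0380228 = 0.078256
Lq = λWq = 17.7 × 0.078256 = 1.3851 ✔ (matches Method 1)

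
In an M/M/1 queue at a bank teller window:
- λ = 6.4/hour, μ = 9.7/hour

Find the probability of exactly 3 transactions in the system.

ρ = λ/μ = 6.4/9.7 = 0.6598
P(n) = (1-ρ)ρⁿ
P(3) = (1-0.6598) × 0.6598^3
P(3) = 0.34020 × 0.28723
P(3) = 0.09772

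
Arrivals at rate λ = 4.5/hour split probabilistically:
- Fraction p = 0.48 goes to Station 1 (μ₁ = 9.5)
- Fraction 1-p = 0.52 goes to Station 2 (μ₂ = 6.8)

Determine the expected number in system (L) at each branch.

Effective rates: λ₁ = 4.5×0.48 = 2.16, λ₂ = 4.5×0.52 = 2.34
Station 1: ρ₁ = 2.16/9.5 = 0.2274, L₁ = ρ₁/(1-ρ₁) = 0.2274/(1-0.2274) = 0.2943
Station 2: ρ₂ = 2.34/6.8 = 0.34412, L₂ = ρ₂/(1-ρ₂) = 0.34412/(1-0.34412) = 0.5247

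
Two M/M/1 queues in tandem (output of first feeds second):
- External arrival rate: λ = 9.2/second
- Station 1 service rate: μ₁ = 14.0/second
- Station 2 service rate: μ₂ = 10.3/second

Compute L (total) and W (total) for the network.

By Jackson's theorem, each station behaves as independent M/M/1.
Station 1: ρ₁ = 9.2/14.0 = 0.6571, L₁ = ρ₁/(1-ρ₁) = λ/(μ₁-λ) = 9.2/4.80 = 1.9167
Station 2: ρ₂ = 9.2/10.3 = 0.8932, L₂ = ρ₂/(1-ρ₂) = λ/(μ₂-λ) = 9.2/1.10 = 8.3636
Total: L = L₁ + L₂ = 1.9167 + 8.3636 = 10.2803
W = L/λ = 10.2803/9.2 = 1.1174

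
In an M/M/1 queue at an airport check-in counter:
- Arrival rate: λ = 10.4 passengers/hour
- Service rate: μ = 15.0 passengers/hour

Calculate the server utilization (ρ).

Server utilization: ρ = λ/μ
ρ = 10.4/15.0 = 0.6933
The server is busy 69.33% of the time.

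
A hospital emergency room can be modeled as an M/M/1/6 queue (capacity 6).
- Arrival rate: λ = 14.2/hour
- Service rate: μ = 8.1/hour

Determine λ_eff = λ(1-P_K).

ρ = λ/μ = 14.2/8.1 = 1.75309
P₀ = (1-ρ)/(1-ρ^(K+1)) = (1-1.75309)/(1-1.75309^7) = -0.7531/-49.8897 = 0.01510
P_K = P₀×ρ^K = 0.015095 × 1.75309^6 = 0.015095 × 29.0285 = 0.4382
λ_eff = λ(1-P_K) = 14.2 × (1 - 0.43819) = 14.2 × 0.56181 = 7.9777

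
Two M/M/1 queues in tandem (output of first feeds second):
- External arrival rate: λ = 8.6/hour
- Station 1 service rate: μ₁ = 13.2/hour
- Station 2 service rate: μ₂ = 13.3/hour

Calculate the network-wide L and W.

By Jackson's theorem, each station behaves as independent M/M/1.
Station 1: ρ₁ = 8.6/13.2 = 0.6515, L₁ = ρ₁/(1-ρ₁) = λ/(μ₁-λ) = 8.6/4.60 = 1.8696
Station 2: ρ₂ = 8.6/13.3 = 0.6466, L₂ = ρ₂/(1-ρ₂) = λ/(μ₂-λ) = 8.6/4.70 = 1.8298
Total: L = L₁ + L₂ = 1.8696 + 1.8298 = 3.6994
W = L/λ = 3.6994/8.6 = 0.4302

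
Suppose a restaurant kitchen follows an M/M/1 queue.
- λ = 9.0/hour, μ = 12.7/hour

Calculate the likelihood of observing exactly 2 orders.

ρ = λ/μ = 9.0/12.7 = 0.7087
P(n) = (1-ρ)ρⁿ
P(2) = (1-0.7087) × 0.7087^2
P(2) = 0.2913 × 0.5023
P(2) = 0.1463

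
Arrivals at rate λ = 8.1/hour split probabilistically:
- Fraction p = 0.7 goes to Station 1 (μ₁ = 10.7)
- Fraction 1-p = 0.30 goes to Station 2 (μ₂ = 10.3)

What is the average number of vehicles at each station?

Effective rates: λ₁ = 8.1×0.7 = 5.67, λ₂ = 8.1×0.30 = 2.43
Station 1: ρ₁ = 5.67/10.7 = 0.5299, L₁ = ρ₁/(1-ρ₁) = 0.5299/(1-0.5299) = 1.1272
Station 2: ρ₂ = 2.43/10.3 = 0.23592, L₂ = ρ₂/(1-ρ₂) = 0.23592/(1-0.23592) = 0.3088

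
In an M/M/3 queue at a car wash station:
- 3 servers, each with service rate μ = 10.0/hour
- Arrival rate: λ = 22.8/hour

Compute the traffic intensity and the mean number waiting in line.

Traffic intensity: ρ = λ/(cμ) = 22.8/(3×10.0) = 0.7600
Since ρ = 0.7600 < 1, system is stable.
Offered load a = λ/μ = cρ = 22.8/10.0 = 2.2800
P₀ = [ Σₙ₌₀^2 aⁿ/n! + a^3/(3!(1-ρ)) ]⁻¹
Σ = a^0/0! + a^1/1! + a^2/2! = 1.0000 + 2.2800 + 2.5992 = 5.8792
a^3/(3!(1-ρ)) = 11.8524/(6 × 0.2400) = 8.2308
P₀ = 1/(5.8792 + 8.2308) = 0.07087
Lq = P₀·a^3·ρ / (3!(1-ρ)²) = 0.07087 × 11.8524 × 0.7600 / (6 × 0.05760) = 1.8472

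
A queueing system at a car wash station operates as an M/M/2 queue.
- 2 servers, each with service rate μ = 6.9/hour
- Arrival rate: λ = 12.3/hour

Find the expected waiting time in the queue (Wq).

Traffic intensity: ρ = λ/(cμ) = 12.3/(2×6.9) = 0.8913
Since ρ = 0.8913 < 1, system is stable.
Offered load a = λ/μ = cρ = 12.3/6.9 = 1.7826
P₀ = [ Σₙ₌₀^1 aⁿ/n! + a^2/(2!(1-ρ)) ]⁻¹
Σ = a^0/0! + a^1/1! = 1.0000 + 1.7826 = 2.7826
a^2/(2!(1-ρ)) = 3.177694/(2 × 0.1086957) = 14.6174
P₀ = 1/(2.7826 + 14.6174) = 0.05747
Lq = P₀·a^2·ρ / (2!(1-ρ)²) = 0.0574713 × 3.17769 × 0.891304 / (2 × 0.0118147) = 6.8887
Wq = Lq/λ = 6.8887/12.3 = 0.5601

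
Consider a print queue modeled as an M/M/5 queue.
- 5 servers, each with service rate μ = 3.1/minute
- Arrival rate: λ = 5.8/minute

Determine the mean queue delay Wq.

Traffic intensity: ρ = λ/(cμ) = 5.8/(5×3.1) = 0.3742
Since ρ = 0.3742 < 1, system is stable.
Offered load a = λ/μ = cρ = 5.8/3.1 = 1.8710
P₀ = [ Σₙ₌₀^4 aⁿ/n! + a^5/(5!(1-ρ)) ]⁻¹
Σ = a^0/0! + a^1/1! + a^2/2! + a^3/3! + a^4/4! = 1.00000 + 1.87097 + 1.75026 + 1.09156 + 0.510568 = 6.2234
a^5/(5!(1-ρ)) = 22.9262/(120 × 0.6258) = 0.3053
P₀ = 1/(6.2234 + 0.3053) = 0.1532
Lq = P₀·a^5·ρ / (5!(1-ρ)²) = 0.15317 × 22.9262 × 0.37419 / (120 × 0.39163) = 0.02796
Wq = Lq/λ = 0.02796/5.8 = 0.004821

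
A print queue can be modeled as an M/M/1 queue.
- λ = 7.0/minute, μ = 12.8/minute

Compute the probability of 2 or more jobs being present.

ρ = λ/μ = 7.0/12.8 = 0.5469
P(N ≥ n) = ρⁿ
P(N ≥ 2) = 0.5469^2
P(N ≥ 2) = 0.2991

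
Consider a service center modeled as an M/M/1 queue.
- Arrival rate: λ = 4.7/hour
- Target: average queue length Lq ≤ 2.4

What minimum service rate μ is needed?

For M/M/1: Lq = λ²/(μ(μ-λ))
Need Lq ≤ 2.4, i.e. μ(μ-λ) ≥ λ²/2.4
μ² - 4.7μ - 22.09/2.4 ≥ 0  →  μ² - 4.7μ - 9.20417 ≥ 0
Quadratic formula (positive root): μ = [λ + √(λ² + 4×9.20417)]/2
Discriminant: 22.09 + 4×9.20417 = 58.9067, √58.9067 = 7.6751
μ ≥ (4.7 + 7.6751)/2 = 6.1875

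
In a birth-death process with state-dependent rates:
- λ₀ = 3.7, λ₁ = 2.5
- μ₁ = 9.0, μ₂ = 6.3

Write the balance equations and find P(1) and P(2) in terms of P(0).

Balance equations:
State 0: λ₀P₀ = μ₁P₁ → P₁ = (λ₀/μ₁)P₀ = (3.7/9.0)P₀ = 0.4111P₀
State 1: P₂ = (λ₀λ₁)/(μ₁μ₂)P₀ = (3.7×2.5)/(9.0×6.3)P₀ = 0.1631P₀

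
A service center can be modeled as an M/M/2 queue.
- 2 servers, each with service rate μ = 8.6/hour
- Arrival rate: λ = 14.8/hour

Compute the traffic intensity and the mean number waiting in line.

Traffic intensity: ρ = λ/(cμ) = 14.8/(2×8.6) = 0.8605
Since ρ = 0.8605 < 1, system is stable.
Offered load a = λ/μ = cρ = 14.8/8.6 = 1.7209
P₀ = [ Σₙ₌₀^1 aⁿ/n! + a^2/(2!(1-ρ)) ]⁻¹
Σ = a^0/0! + a^1/1! = 1.0000 + 1.7209 = 2.7209
a^2/(2!(1-ρ)) = 2.96160/(2 × 0.139535) = 10.6124
P₀ = 1/(2.7209 + 10.6124) = 0.07500
Lq = P₀·a^2·ρ / (2!(1-ρ)²) = 0.0750000 × 2.96160 × 0.860465 / (2 × 0.0194700) = 4.9082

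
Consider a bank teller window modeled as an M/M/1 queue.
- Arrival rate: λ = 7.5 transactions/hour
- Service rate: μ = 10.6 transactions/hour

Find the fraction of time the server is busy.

Server utilization: ρ = λ/μ
ρ = 7.5/10.6 = 0.7075
The server is busy 70.75% of the time.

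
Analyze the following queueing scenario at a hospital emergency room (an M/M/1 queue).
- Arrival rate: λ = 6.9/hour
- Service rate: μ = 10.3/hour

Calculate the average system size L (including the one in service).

ρ = λ/μ = 6.9/10.3 = 0.6699
For M/M/1: L = λ/(μ-λ)
L = 6.9/(10.3-6.9) = 6.9/3.40
L = 2.0294 patients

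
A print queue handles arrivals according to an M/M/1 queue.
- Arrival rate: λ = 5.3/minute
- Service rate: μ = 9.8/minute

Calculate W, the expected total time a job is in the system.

First, compute utilization: ρ = λ/μ = 5.3/9.8 = 0.5408
For M/M/1: W = 1/(μ-λ)
W = 1/(9.8-5.3) = 1/4.50
W = 0.2222 minutes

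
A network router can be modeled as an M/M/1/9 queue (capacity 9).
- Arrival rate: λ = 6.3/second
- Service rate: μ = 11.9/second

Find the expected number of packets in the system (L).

ρ = λ/μ = 6.3/11.9 = 0.52941
P₀ = (1-ρ)/(1-ρ^(K+1)) = (1-0.52941)/(1-0.52941^10) = 0.4706/0.9983 = 0.4714
P_K = P₀×ρ^K = 0.4714 × 0.52941^9 = 0.4714 × 0.003267 = 0.001540
L = ρ[1 - (K+1)ρ^K + Kρ^(K+1)] / [(1-ρ)(1-ρ^(K+1))]
L = 0.52941 × (1 - 10×0.003267 + 9×0.001730) / ((1 - 0.52941) × (1 - 0.001730)) = 1.1077 packets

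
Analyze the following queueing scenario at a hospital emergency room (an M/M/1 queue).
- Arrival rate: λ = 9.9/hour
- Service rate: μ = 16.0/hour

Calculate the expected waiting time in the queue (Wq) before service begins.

First, compute utilization: ρ = λ/μ = 9.9/16.0 = 0.6188
For M/M/1: Wq = λ/(μ(μ-λ))
Wq = 9.9/(16.0 × (16.0-9.9))
Wq = 9.9/(16.0 × 6.10)
Wq = 0.1014 hours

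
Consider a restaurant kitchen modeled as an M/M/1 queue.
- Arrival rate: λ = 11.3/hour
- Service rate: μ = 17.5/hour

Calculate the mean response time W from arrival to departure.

First, compute utilization: ρ = λ/μ = 11.3/17.5 = 0.6457
For M/M/1: W = 1/(μ-λ)
W = 1/(17.5-11.3) = 1/6.20
W = 0.1613 hours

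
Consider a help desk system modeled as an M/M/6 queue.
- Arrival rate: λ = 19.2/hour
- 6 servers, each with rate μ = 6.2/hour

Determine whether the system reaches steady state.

Stability requires ρ = λ/(cμ) < 1
ρ = 19.2/(6 × 6.2) = 19.2/37.20 = 0.5161
Since 0.5161 < 1, the system is STABLE.
The servers are busy 51.61% of the time.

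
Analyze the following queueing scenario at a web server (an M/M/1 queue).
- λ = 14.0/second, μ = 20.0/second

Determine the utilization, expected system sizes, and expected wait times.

Step 1: ρ = λ/μ = 14.0/20.0 = 0.7000
Step 2: L = λ/(μ-λ) = 14.0/6.00 = 2.3333
Step 3: Lq = λ²/(μ(μ-λ)) = 196.00/(20.0×6.00) = 1.6333
Step 4: W = 1/(μ-λ) = 1/6.00 = 0.166667
Step 5: Wq = λ/(μ(μ-λ)) = 14.0/(20.0×6.00) = 0.1167
Step 6: P(0) = 1-ρ = 0.3000
Verify: L = λW = 14.0×0.166667 = 2.3333 ✔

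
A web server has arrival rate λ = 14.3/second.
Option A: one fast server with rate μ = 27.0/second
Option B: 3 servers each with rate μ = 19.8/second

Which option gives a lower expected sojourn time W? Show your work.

Option A: single server μ = 27.0 (M/M/1)
  ρ_A = 14.3/27.0 = 0.5296
  W_A = 1/(μ-λ) = 1/(27.0-14.3) = 1/12.70 = 0.07874

Option B: 3 servers μ = 19.8 (M/M/3)
  ρ_B = λ/(cμ) = 14.3/(3×19.8) = 0.2407
  Offered load a = λ/μ = cρ = 14.3/19.8 = 0.7222
  P₀ = [ Σₙ₌₀^2 aⁿ/n! + a^3/(3!(1-ρ)) ]⁻¹
  Σ = a^0/0! + a^1/1! + a^2/2! = 1.0000 + 0.7222 + 0.2608 = 1.9830
  a^3/(3!(1-ρ)) = 0.3767/(6 × 0.7593) = 0.08269
  P₀ = 1/(1.9830 + 0.08269) = 0.4841
  Lq = P₀·a^3·ρ / (3!(1-ρ)²) = 0.4841 × 0.3767 × 0.2407 / (6 × 0.5765) = 0.01269
  Wq_B = Lq/λ = 0.01269286/14.3 = 0.00088761
  W_B = Wq_B + 1/μ = 0.00088761 + 0.050505 = 0.05139

Since W_B = 0.05139 < W_A = 0.07874, Option B (multiple servers) has the shorter time in system.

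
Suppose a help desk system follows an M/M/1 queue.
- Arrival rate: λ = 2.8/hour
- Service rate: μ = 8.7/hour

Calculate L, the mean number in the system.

ρ = λ/μ = 2.8/8.7 = 0.3218
For M/M/1: L = λ/(μ-λ)
L = 2.8/(8.7-2.8) = 2.8/5.90
L = 0.4746 tickets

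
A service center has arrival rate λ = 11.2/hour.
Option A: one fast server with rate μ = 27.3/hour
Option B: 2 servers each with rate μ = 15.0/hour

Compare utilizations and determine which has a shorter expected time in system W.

Option A: single server μ = 27.3 (M/M/1)
  ρ_A = 11.2/27.3 = 0.4103
  W_A = 1/(μ-λ) = 1/(27.3-11.2) = 1/16.10 = 0.06211

Option B: 2 servers μ = 15.0 (M/M/2)
  ρ_B = λ/(cμ) = 11.2/(2×15.0) = 0.3733
  Offered load a = λ/μ = cρ = 11.2/15.0 = 0.7467
  P₀ = [ Σₙ₌₀^1 aⁿ/n! + a^2/(2!(1-ρ)) ]⁻¹
  Σ = a^0/0! + a^1/1! = 1.0000 + 0.7467 = 1.7467
  a^2/(2!(1-ρ)) = 0.5575/(2 × 0.6267) = 0.4448
  P₀ = 1/(1.7467 + 0.4448) = 0.4563
  Lq = P₀·a^2·ρ / (2!(1-ρ)²) = 0.4563 × 0.5575 × 0.3733 / (2 × 0.3927) = 0.1209
  Wq_B = Lq/λ = 0.120923/11.2 = 0.010797
  W_B = Wq_B + 1/μ = 0.010797 + 0.066667 = 0.07746

Since W_A = 0.06211 < W_B = 0.07746, Option A (single fast server) has the shorter time in system.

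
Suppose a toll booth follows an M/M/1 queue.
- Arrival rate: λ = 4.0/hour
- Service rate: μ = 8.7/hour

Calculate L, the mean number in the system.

ρ = λ/μ = 4.0/8.7 = 0.4598
For M/M/1: L = λ/(μ-λ)
L = 4.0/(8.7-4.0) = 4.0/4.70
L = 0.8511 vehicles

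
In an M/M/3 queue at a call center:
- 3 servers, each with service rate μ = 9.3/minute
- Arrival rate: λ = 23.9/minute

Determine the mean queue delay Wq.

Traffic intensity: ρ = λ/(cμ) = 23.9/(3×9.3) = 0.8566
Since ρ = 0.8566 < 1, system is stable.
Offered load a = λ/μ = cρ = 23.9/9.3 = 2.5699
P₀ = [ Σₙ₌₀^2 aⁿ/n! + a^3/(3!(1-ρ)) ]⁻¹
Σ = a^0/0! + a^1/1! + a^2/2! = 1.0000 + 2.5699 + 3.3022 = 6.8721
a^3/(3!(1-ρ)) = 16.97246/(6 × 0.1433692) = 19.7305
P₀ = 1/(6.8721 + 19.7305) = 0.03759
Lq = P₀·a^3·ρ / (3!(1-ρ)²) = 0.0375904 × 16.9725 × 0.856631 / (6 × 0.0205547) = 4.4315
Wq = Lq/λ = 4.4315/23.9 = 0.1854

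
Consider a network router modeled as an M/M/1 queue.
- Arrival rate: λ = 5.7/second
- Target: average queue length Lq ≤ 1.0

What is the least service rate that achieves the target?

For M/M/1: Lq = λ²/(μ(μ-λ))
Need Lq ≤ 1.0, i.e. μ(μ-λ) ≥ λ²/1.0
μ² - 5.7μ - 32.49/1.0 ≥ 0  →  μ² - 5.7μ - 32.4900 ≥ 0
Quadratic formula (positive root): μ = [λ + √(λ² + 4×32.4900)]/2
Discriminant: 32.49 + 4×32.4900 = 162.4500, √162.4500 = 12.7456
μ ≥ (5.7 + 12.7456)/2 = 9.2228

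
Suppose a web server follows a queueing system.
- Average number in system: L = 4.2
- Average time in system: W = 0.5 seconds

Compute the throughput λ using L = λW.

Little's Law: L = λW, so λ = L/W
λ = 4.2/0.5 = 8.4000 requests/second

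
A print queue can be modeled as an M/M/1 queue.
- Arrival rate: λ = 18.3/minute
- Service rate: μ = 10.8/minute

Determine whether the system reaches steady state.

Stability requires ρ = λ/(cμ) < 1
ρ = 18.3/(1 × 10.8) = 18.3/10.80 = 1.6944
Since 1.6944 ≥ 1, the system is UNSTABLE.
Queue grows without bound. Need μ > λ = 18.3.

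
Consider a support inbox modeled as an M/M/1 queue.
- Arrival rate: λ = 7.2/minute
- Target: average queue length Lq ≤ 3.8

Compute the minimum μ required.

For M/M/1: Lq = λ²/(μ(μ-λ))
Need Lq ≤ 3.8, i.e. μ(μ-λ) ≥ λ²/3.8
μ² - 7.2μ - 51.84/3.8 ≥ 0  →  μ² - 7.2μ - 13.6421 ≥ 0
Quadratic formula (positive root): μ = [λ + √(λ² + 4×13.6421)]/2
Discriminant: 51.84 + 4×13.6421 = 106.4084, √106.4084 = 10.3154
μ ≥ (7.2 + 10.3154)/2 = 8.7577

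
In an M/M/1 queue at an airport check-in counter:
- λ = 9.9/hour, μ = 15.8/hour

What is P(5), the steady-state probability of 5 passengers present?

ρ = λ/μ = 9.9/15.8 = 0.62658
P(n) = (1-ρ)ρⁿ
P(5) = (1-0.62658) × 0.62658^5
P(5) = 0.3734 × 0.09658
P(5) = 0.03606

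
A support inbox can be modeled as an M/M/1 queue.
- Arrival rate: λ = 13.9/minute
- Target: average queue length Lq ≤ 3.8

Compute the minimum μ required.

For M/M/1: Lq = λ²/(μ(μ-λ))
Need Lq ≤ 3.8, i.e. μ(μ-λ) ≥ λ²/3.8
μ² - 13.9μ - 193.21/3.8 ≥ 0  →  μ² - 13.9μ - 50.844737 ≥ 0
Quadratic formula (positive root): μ = [λ + √(λ² + 4×50.844737)]/2
Discriminant: 193.21 + 4×50.844737 = 396.5889, √396.5889 = 19.9145
μ ≥ (13.9 + 19.9145)/2 = 16.9073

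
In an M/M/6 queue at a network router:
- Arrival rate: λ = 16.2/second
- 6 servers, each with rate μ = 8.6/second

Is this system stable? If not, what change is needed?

Stability requires ρ = λ/(cμ) < 1
ρ = 16.2/(6 × 8.6) = 16.2/51.60 = 0.3140
Since 0.3140 < 1, the system is STABLE.
The servers are busy 31.40% of the time.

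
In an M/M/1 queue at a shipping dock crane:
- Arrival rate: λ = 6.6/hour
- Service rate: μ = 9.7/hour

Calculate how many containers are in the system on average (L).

ρ = λ/μ = 6.6/9.7 = 0.6804
For M/M/1: L = λ/(μ-λ)
L = 6.6/(9.7-6.6) = 6.6/3.10
L = 2.1290 containers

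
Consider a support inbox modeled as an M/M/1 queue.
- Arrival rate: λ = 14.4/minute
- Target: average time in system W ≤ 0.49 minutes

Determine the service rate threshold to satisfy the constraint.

For M/M/1: W = 1/(μ-λ)
Need W ≤ 0.49, so 1/(μ-λ) ≤ 0.49
μ - λ ≥ 1/0.49 = 2.0408
μ ≥ 14.4 + 2.0408 = 16.4408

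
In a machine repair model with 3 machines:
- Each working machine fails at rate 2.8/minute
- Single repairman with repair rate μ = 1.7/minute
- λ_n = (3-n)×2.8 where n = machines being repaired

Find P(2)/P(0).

P(2)/P(0) = ∏_{i=0}^{2-1} λ_i/μ_{i+1}
= (3-0)×2.8/1.7 × (3-1)×2.8/1.7
= 16.2768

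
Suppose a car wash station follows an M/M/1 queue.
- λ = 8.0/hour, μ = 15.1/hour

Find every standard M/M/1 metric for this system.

Step 1: ρ = λ/μ = 8.0/15.1 = 0.5298
Step 2: L = λ/(μ-λ) = 8.0/7.10 = 1.1268
Step 3: Lq = λ²/(μ(μ-λ)) = 64.00/(15.1×7.10) = 0.5970
Step 4: W = 1/(μ-λ) = 1/7.10 = 0.14085
Step 5: Wq = λ/(μ(μ-λ)) = 8.0/(15.1×7.10) = 0.07462
Step 6: P(0) = 1-ρ = 0.4702
Verify: L = λW = 8.0×0.14085 = 1.1268 ✔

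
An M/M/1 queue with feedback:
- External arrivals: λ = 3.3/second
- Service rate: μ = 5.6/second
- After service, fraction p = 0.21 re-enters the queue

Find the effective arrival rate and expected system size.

Effective arrival rate: λ_eff = λ/(1-p) = 3.3/(1-0.21) = 3.3/0.79 = 4.1772
ρ = λ_eff/μ = 4.1772/5.6 = 0.74593
L = ρ/(1-ρ) = 0.74593/(1-0.74593) = 2.9359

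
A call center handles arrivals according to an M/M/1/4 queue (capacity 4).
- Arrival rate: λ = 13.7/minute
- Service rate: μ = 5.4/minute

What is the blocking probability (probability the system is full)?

ρ = λ/μ = 13.7/5.4 = 2.5370
P₀ = (1-ρ)/(1-ρ^(K+1)) = (1-2.5370)/(1-2.5370^5) = -1.5370/-104.0999 = 0.01476
P_K = P₀×ρ^K = 0.014765 × 2.5370^4 = 0.014765 × 41.4268 = 0.6117
Blocking probability = 61.17%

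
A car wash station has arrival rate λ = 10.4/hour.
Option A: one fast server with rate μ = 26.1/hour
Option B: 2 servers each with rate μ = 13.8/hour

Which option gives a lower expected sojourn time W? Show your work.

Option A: single server μ = 26.1 (M/M/1)
  ρ_A = 10.4/26.1 = 0.3985
  W_A = 1/(μ-λ) = 1/(26.1-10.4) = 1/15.70 = 0.06369

Option B: 2 servers μ = 13.8 (M/M/2)
  ρ_B = λ/(cμ) = 10.4/(2×13.8) = 0.3768
  Offered load a = λ/μ = cρ = 10.4/13.8 = 0.7536
  P₀ = [ Σₙ₌₀^1 aⁿ/n! + a^2/(2!(1-ρ)) ]⁻¹
  Σ = a^0/0! + a^1/1! = 1.0000 + 0.7536 = 1.7536
  a^2/(2!(1-ρ)) = 0.56795/(2 × 0.62319) = 0.4557
  P₀ = 1/(1.7536 + 0.4557) = 0.4526
  Lq = P₀·a^2·ρ / (2!(1-ρ)²) = 0.4526 × 0.5679 × 0.3768 / (2 × 0.3884) = 0.1247
  Wq_B = Lq/λ = 0.124712/10.4 = 0.011992
  W_B = Wq_B + 1/μ = 0.011992 + 0.072464 = 0.08446

Since W_A = 0.06369 < W_B = 0.08446, Option A (single fast server) has the shorter time in system.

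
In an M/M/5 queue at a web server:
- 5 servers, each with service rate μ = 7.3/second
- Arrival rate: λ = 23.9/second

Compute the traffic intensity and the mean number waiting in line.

Traffic intensity: ρ = λ/(cμ) = 23.9/(5×7.3) = 0.6548
Since ρ = 0.6548 < 1, system is stable.
Offered load a = λ/μ = cρ = 23.9/7.3 = 3.2740
P₀ = [ Σₙ₌₀^4 aⁿ/n! + a^5/(5!(1-ρ)) ]⁻¹
Σ = a^0/0! + a^1/1! + a^2/2! + a^3/3! + a^4/4! = 1.0000 + 3.2740 + 5.3594 + 5.8489 + 4.7873 = 20.2696
a^5/(5!(1-ρ)) = 376.1622/(120 × 0.345205) = 9.0806
P₀ = 1/(20.2696 + 9.0806) = 0.03407
Lq = P₀·a^5·ρ / (5!(1-ρ)²) = 0.0340713 × 376.1622 × 0.654795 / (120 × 0.119167) = 0.5869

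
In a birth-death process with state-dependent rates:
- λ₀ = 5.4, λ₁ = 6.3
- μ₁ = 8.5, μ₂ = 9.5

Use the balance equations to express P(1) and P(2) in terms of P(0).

Balance equations:
State 0: λ₀P₀ = μ₁P₁ → P₁ = (λ₀/μ₁)P₀ = (5.4/8.5)P₀ = 0.6353P₀
State 1: P₂ = (λ₀λ₁)/(μ₁μ₂)P₀ = (5.4×6.3)/(8.5×9.5)P₀ = 0.4213P₀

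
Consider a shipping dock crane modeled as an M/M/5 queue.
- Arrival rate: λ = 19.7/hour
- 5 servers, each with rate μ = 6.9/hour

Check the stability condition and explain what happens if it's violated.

Stability requires ρ = λ/(cμ) < 1
ρ = 19.7/(5 × 6.9) = 19.7/34.50 = 0.5710
Since 0.5710 < 1, the system is STABLE.
The servers are busy 57.10% of the time.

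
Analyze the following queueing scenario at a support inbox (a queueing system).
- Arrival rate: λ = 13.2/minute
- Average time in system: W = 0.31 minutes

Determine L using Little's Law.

Little's Law: L = λW
L = 13.2 × 0.31 = 4.0920 emails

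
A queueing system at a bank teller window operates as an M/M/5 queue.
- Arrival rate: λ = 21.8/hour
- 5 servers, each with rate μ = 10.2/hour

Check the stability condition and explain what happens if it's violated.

Stability requires ρ = λ/(cμ) < 1
ρ = 21.8/(5 × 10.2) = 21.8/51.00 = 0.4275
Since 0.4275 < 1, the system is STABLE.
The servers are busy 42.75% of the time.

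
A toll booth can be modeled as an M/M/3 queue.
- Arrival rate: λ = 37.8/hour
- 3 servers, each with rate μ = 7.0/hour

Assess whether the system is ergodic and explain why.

Stability requires ρ = λ/(cμ) < 1
ρ = 37.8/(3 × 7.0) = 37.8/21.00 = 1.8000
Since 1.8000 ≥ 1, the system is UNSTABLE.
Need c > λ/μ = 37.8/7.0 = 5.40.
Minimum servers needed: c = 6.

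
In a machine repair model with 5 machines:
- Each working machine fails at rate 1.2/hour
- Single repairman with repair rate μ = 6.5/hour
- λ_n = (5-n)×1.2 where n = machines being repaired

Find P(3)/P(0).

P(3)/P(0) = ∏_{i=0}^{3-1} λ_i/μ_{i+1}
= (5-0)×1.2/6.5 × (5-1)×1.2/6.5 × (5-2)×1.2/6.5
= 0.3775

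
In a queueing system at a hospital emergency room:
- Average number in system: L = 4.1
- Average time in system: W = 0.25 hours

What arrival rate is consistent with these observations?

Little's Law: L = λW, so λ = L/W
λ = 4.1/0.25 = 16.4000 patients/hour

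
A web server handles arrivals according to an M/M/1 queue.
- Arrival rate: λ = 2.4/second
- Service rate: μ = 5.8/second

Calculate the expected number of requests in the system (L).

ρ = λ/μ = 2.4/5.8 = 0.4138
For M/M/1: L = λ/(μ-λ)
L = 2.4/(5.8-2.4) = 2.4/3.40
L = 0.7059 requests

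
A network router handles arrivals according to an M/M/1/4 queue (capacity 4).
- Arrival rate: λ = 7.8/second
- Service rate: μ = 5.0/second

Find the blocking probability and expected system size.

ρ = λ/μ = 7.8/5.0 = 1.5600
P₀ = (1-ρ)/(1-ρ^(K+1)) = (1-1.5600)/(1-1.5600^5) = -0.5600/-8.2390 = 0.06797
P_K = P₀×ρ^K = 0.06797 × 1.5600^4 = 0.06797 × 5.9224 = 0.4025
Blocking probability P_4 = 0.4025 (40.25%)
L = ρ[1 - (K+1)ρ^K + Kρ^(K+1)] / [(1-ρ)(1-ρ^(K+1))]
L = 1.5600 × (1 - 5×5.9224 + 4×9.2390) / ((1 - 1.5600) × (1 - 9.2390)) = 2.8212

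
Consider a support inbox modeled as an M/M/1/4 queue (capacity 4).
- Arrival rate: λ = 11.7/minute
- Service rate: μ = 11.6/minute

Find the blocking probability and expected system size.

ρ = λ/μ = 11.7/11.6 = 1.00862
P₀ = (1-ρ)/(1-ρ^(K+1)) = (1-1.00862)/(1-1.00862^5) = -0.008620/-0.04385 = 0.1966
P_K = P₀×ρ^K = 0.19658 × 1.00862^4 = 0.19658 × 1.0349 = 0.2034
Blocking probability P_4 = 0.2034 (20.34%)
L = ρ[1 - (K+1)ρ^K + Kρ^(K+1)] / [(1-ρ)(1-ρ^(K+1))]
L = 1.00862 × (1 - 5×1.034928394 + 4×1.043849477) / ((1 - 1.00862) × (1 - 1.043849477)) = 2.0172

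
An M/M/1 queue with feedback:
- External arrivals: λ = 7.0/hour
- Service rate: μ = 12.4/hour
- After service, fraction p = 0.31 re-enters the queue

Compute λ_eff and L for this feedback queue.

Effective arrival rate: λ_eff = λ/(1-p) = 7.0/(1-0.31) = 7.0/0.69 = 10.1449
ρ = λ_eff/μ = 10.1449/12.4 = 0.81814
L = ρ/(1-ρ) = 0.81814/(1-0.81814) = 4.4987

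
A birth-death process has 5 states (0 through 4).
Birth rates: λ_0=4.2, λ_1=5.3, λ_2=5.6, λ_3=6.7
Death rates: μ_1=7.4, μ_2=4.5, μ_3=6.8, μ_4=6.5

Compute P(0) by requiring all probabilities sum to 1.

Ratios P(n)/P(0) = (λ₀···λₙ₋₁)/(μ₁···μₙ):
P(1)/P(0) = (4.2)/(7.4) = 0.5676
P(2)/P(0) = (4.2×5.3)/(7.4×4.5) = 0.6685
P(3)/P(0) = (4.2×5.3×5.6)/(7.4×4.5×6.8) = 0.5505
P(4)/P(0) = (4.2×5.3×5.6×6.7)/(7.4×4.5×6.8×6.5) = 0.5674

Normalization: ∑ P(n) = 1
P(0) × (1.0000 + 0.5676 + 0.6685 + 0.5505 + 0.5674) = 1
P(0) × 3.3540 = 1
P(0) = 1/3.3540 = 0.2982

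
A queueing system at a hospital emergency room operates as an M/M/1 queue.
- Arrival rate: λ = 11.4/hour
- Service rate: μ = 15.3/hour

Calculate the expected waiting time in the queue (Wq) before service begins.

First, compute utilization: ρ = λ/μ = 11.4/15.3 = 0.7451
For M/M/1: Wq = λ/(μ(μ-λ))
Wq = 11.4/(15.3 × (15.3-11.4))
Wq = 11.4/(15.3 × 3.90)
Wq = 0.1911 hours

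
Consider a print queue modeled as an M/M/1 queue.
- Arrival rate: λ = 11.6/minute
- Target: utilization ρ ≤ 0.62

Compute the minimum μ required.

ρ = λ/μ, so μ = λ/ρ
μ ≥ 11.6/0.62 = 18.7097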